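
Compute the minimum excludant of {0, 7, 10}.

1

0 is in the set but 1 is not, so the mex is 1.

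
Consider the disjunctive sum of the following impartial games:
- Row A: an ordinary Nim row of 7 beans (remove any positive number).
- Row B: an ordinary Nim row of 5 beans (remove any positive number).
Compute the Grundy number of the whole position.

Row A is a plain Nim row of size 7, so its Grundy value is 7.
Row B is a plain Nim row of size 5, so its Grundy value is 5.
By the Sprague-Grundy theorem, the Grundy value of a sum of independent games is the XOR of the component values.
Combined value = 7 XOR 5 = 2.

2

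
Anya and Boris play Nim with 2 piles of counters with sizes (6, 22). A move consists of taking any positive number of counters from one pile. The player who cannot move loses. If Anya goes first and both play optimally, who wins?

Anya wins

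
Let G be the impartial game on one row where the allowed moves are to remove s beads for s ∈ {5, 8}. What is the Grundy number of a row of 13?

0

Compute g(0), g(1), … for moves {5, 8}:
k:     0  1  2  3  4  5  6  7  8  9 10 11 12 13
g(k):  0  0  0  0  0  1  1  1  1  1  2  2  2  0
So g(13) = 0.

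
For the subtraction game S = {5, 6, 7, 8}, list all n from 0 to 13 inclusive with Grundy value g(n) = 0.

0, 1, 2, 3, 4, 13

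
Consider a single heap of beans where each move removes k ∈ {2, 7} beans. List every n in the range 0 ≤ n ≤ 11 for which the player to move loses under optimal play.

Compute g(0), g(1), … for moves {2, 7}:
k:     0  1  2  3  4  5  6  7  8  9 10 11
g(k):  0  0  1  1  0  0  1  1  2  0  0  1
The P-positions (g = 0) in 0..11 are 0, 1, 4, 5, 9, 10.

0, 1, 4, 5, 9, 10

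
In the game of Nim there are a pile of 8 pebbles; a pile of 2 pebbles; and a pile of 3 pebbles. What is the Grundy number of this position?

9

In binary:
  1000  (8)
  0010  (2)
  0011  (3)
  ----
  1001  (9)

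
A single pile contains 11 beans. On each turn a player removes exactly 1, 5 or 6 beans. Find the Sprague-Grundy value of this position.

Build the Grundy sequence with g(k) = mex{g(k−s) : s ∈ {1, 5, 6}, s ≤ k}:
g(0) = mex{} = 0
g(1) = mex{0} = 1
g(2) = mex{1} = 0
g(3) = mex{0} = 1
g(4) = mex{1} = 0
g(5) = mex{0} = 1
g(6) = mex{0,1} = 2
g(7) = mex{0,1,2} = 3
g(8) = mex{0,1,3} = 2
g(9) = mex{0,1,2} = 3
g(10) = mex{0,1,3} = 2
g(11) = mex{1,2} = 0
So g(11) = 0.

0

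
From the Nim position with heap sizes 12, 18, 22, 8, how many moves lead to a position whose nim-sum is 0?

Nim-sum: 12 ⊕ 18 ⊕ 22 ⊕ 8 = 0.
The nim-sum is already 0, so every move leaves a nonzero nim-sum — there are no winning moves.

0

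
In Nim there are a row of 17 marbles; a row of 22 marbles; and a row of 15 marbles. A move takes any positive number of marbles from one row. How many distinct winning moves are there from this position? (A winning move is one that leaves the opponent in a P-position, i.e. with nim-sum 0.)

1

In binary:
  10001  (17)
  10110  (22)
  01111  (15)
  -----
  01000  (8)
The overall nim-sum is X = 8. A row of size p has a winning move iff p XOR X < p (reduce it to p XOR X).
  17: 17 XOR 8 = 25 ≥ 17 — no move.
  22: 22 XOR 8 = 30 ≥ 22 — no move.
  15: 15 XOR 8 = 7 < 15 — winning move (to 7).
That gives 1 winning move.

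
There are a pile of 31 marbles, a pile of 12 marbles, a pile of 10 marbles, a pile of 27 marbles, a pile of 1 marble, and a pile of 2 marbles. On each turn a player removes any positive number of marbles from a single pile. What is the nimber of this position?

Compute the nim-sum pairwise:
31 XOR 12 = 19
19 XOR 10 = 25
25 XOR 27 = 2
2 XOR 1 = 3
3 XOR 2 = 1

1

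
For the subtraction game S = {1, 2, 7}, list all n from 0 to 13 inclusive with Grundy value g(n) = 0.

0, 3, 6, 9, 12

Build the Grundy sequence with g(k) = mex{g(k−s) : s ∈ {1, 2, 7}, s ≤ k}:
g(0) = mex{} = 0
g(1) = mex{0} = 1
g(2) = mex{0,1} = 2
g(3) = mex{1,2} = 0
g(4) = mex{0,2} = 1
g(5) = mex{0,1} = 2
g(6) = mex{1,2} = 0
g(7) = mex{0,2} = 1
g(8) = mex{0,1} = 2
g(9) = mex{1,2} = 0
g(10) = mex{0,2} = 1
g(11) = mex{0,1} = 2
g(12) = mex{1,2} = 0
g(13) = mex{0,2} = 1
The P-positions (g = 0) in 0..13 are 0, 3, 6, 9, 12.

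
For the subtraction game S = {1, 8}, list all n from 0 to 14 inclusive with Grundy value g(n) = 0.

0, 2, 4, 6, 9, 11, 13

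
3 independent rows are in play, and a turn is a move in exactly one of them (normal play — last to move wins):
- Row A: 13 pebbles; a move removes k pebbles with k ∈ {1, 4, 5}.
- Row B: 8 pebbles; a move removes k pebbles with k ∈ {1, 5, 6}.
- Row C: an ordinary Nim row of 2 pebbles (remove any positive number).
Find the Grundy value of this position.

3

Build the Grundy sequence for row A with g(k) = mex{g(k−s) : s ∈ {1, 4, 5}, s ≤ k}:
g(0) = mex{} = 0
g(1) = mex{0} = 1
g(2) = mex{1} = 0
g(3) = mex{0} = 1
g(4) = mex{0,1} = 2
g(5) = mex{0,1,2} = 3
g(6) = mex{0,1,3} = 2
g(7) = mex{0,1,2} = 3
g(8) = mex{1,2,3} = 0
g(9) = mex{0,2,3} = 1
g(10) = mex{1,2,3} = 0
g(11) = mex{0,2,3} = 1
g(12) = mex{0,1,3} = 2
g(13) = mex{0,1,2} = 3
So g(13) = 3.
For row B, compute g(0), g(1), … with moves {1, 5, 6}:
k:     0  1  2  3  4  5  6  7  8
g(k):  0  1  0  1  0  1  2  3  2
So g(8) = 2.
Row C is a plain Nim row of size 2, so its Grundy value is 2.
The value of a disjunctive sum is the nim-sum of the parts.
Combined value = 3 XOR 2 XOR 2 = 3.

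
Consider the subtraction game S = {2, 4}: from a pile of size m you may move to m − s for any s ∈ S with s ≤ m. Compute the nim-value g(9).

Compute g(0), g(1), … for moves {2, 4}:
k:     0  1  2  3  4  5  6  7  8  9
g(k):  0  0  1  1  2  2  0  0  1  1
So g(9) = 1.

1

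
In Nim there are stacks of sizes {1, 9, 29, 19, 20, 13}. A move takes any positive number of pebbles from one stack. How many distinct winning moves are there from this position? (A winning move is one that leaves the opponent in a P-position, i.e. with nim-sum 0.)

Compute the nim-sum pairwise:
1 ⊕ 9 = 8
8 ⊕ 29 = 21
21 ⊕ 19 = 6
6 ⊕ 20 = 18
18 ⊕ 13 = 31
The overall nim-sum is X = 31. A stack of size p has a winning move iff p XOR X < p (reduce it to p XOR X).
  1: 1 XOR 31 = 30 ≥ 1 — no move.
  9: 9 XOR 31 = 22 ≥ 9 — no move.
  29: 29 XOR 31 = 2 < 29 — winning move (to 2).
  19: 19 XOR 31 = 12 < 19 — winning move (to 12).
  20: 20 XOR 31 = 11 < 20 — winning move (to 11).
  13: 13 XOR 31 = 18 ≥ 13 — no move.
That gives 3 winning moves.

3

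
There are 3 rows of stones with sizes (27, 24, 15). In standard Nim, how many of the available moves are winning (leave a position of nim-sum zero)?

3

Nim-sum: 27 XOR 24 XOR 15 = 12.
The overall nim-sum is X = 12. A row of size p has a winning move iff p XOR X < p (reduce it to p XOR X).
  27: 27 XOR 12 = 23 < 27 — winning move (to 23).
  24: 24 XOR 12 = 20 < 24 — winning move (to 20).
  15: 15 XOR 12 = 3 < 15 — winning move (to 3).
That gives 3 winning moves.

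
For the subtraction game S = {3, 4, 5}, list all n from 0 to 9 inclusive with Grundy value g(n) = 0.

Build the Grundy sequence with g(k) = mex{g(k−s) : s ∈ {3, 4, 5}, s ≤ k}:
g(0) = mex{} = 0
g(1) = mex{} = 0
g(2) = mex{} = 0
g(3) = mex{0} = 1
g(4) = mex{0} = 1
g(5) = mex{0} = 1
g(6) = mex{0,1} = 2
g(7) = mex{0,1} = 2
g(8) = mex{1} = 0
g(9) = mex{1,2} = 0
The P-positions (g = 0) in 0..9 are 0, 1, 2, 8, 9.

0, 1, 2, 8, 9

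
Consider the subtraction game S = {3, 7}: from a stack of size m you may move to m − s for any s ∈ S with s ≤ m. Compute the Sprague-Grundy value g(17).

Grundy values for subtraction set {3, 7}:
k:     0  1  2  3  4  5  6  7  8  9 10 11 12 13 14 15 16 17
g(k):  0  0  0  1  1  1  0  2  2  1  0  0  0  1  1  1  0  2
So g(17) = 2.

2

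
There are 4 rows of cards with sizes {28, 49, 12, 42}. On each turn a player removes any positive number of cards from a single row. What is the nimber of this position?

Nim-sum: 28 ^ 49 ^ 12 ^ 42 = 11.

11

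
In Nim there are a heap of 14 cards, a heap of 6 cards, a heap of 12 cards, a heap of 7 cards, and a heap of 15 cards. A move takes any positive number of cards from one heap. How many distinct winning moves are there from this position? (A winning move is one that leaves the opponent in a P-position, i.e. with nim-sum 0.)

Nim-sum: 14 ⊕ 6 ⊕ 12 ⊕ 7 ⊕ 15 = 12.
The overall nim-sum is X = 12. A heap of size p has a winning move iff p XOR X < p (reduce it to p XOR X).
  14: 14 XOR 12 = 2 < 14 — winning move (to 2).
  6: 6 XOR 12 = 10 ≥ 6 — no move.
  12: 12 XOR 12 = 0 < 12 — winning move (to 0).
  7: 7 XOR 12 = 11 ≥ 7 — no move.
  15: 15 XOR 12 = 3 < 15 — winning move (to 3).
That gives 3 winning moves.

3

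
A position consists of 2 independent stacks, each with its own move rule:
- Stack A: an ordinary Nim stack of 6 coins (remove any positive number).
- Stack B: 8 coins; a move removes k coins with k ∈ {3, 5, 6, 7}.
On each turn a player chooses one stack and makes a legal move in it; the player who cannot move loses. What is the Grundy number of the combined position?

4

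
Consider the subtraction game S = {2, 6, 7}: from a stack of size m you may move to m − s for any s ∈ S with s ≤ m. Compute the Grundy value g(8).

2

Grundy values for subtraction set {2, 6, 7}:
g(0) = mex{} = 0
g(1) = mex{} = 0
g(2) = mex{0} = 1
g(3) = mex{0} = 1
g(4) = mex{1} = 0
g(5) = mex{1} = 0
g(6) = mex{0} = 1
g(7) = mex{0} = 1
g(8) = mex{0,1} = 2
So g(8) = 2.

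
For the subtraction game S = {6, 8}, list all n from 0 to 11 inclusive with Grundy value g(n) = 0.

0, 1, 2, 3, 4, 5

Compute g(0), g(1), … for moves {6, 8}:
g(0) = mex{} = 0
g(1) = mex{} = 0
g(2) = mex{} = 0
g(3) = mex{} = 0
g(4) = mex{} = 0
g(5) = mex{} = 0
g(6) = mex{0} = 1
g(7) = mex{0} = 1
g(8) = mex{0} = 1
g(9) = mex{0} = 1
g(10) = mex{0} = 1
g(11) = mex{0} = 1
The P-positions (g = 0) in 0..11 are 0, 1, 2, 3, 4, 5.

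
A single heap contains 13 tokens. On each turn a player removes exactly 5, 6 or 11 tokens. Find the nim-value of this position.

2

Grundy values for subtraction set {5, 6, 11}:
k:     0  1  2  3  4  5  6  7  8  9 10 11 12 13
g(k):  0  0  0  0  0  1  1  1  1  1  2  2  2  2
So g(13) = 2.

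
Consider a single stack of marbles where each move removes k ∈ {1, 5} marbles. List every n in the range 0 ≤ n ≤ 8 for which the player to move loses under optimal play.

0, 2, 4, 6, 8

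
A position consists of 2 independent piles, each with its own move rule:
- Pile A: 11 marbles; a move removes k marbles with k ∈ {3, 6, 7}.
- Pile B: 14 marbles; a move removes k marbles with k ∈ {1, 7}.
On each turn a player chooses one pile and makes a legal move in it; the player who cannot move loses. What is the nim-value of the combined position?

0

Build the Grundy sequence for pile A with g(k) = mex{g(k−s) : s ∈ {3, 6, 7}, s ≤ k}:
g(0) = mex{} = 0
g(1) = mex{} = 0
g(2) = mex{} = 0
g(3) = mex{0} = 1
g(4) = mex{0} = 1
g(5) = mex{0} = 1
g(6) = mex{0,1} = 2
g(7) = mex{0,1} = 2
g(8) = mex{0,1} = 2
g(9) = mex{0,1,2} = 3
g(10) = mex{1,2} = 0
g(11) = mex{1,2} = 0
So g(11) = 0.
Build the Grundy sequence for pile B with g(k) = mex{g(k−s) : s ∈ {1, 7}, s ≤ k}:
g(0) = mex{} = 0
g(1) = mex{0} = 1
g(2) = mex{1} = 0
g(3) = mex{0} = 1
g(4) = mex{1} = 0
g(5) = mex{0} = 1
g(6) = mex{1} = 0
g(7) = mex{0} = 1
g(8) = mex{1} = 0
g(9) = mex{0} = 1
g(10) = mex{1} = 0
g(11) = mex{0} = 1
g(12) = mex{1} = 0
g(13) = mex{0} = 1
g(14) = mex{1} = 0
So g(14) = 0.
The value of a disjunctive sum is the nim-sum of the parts.
Combined value = 0 ⊕ 0 = 0.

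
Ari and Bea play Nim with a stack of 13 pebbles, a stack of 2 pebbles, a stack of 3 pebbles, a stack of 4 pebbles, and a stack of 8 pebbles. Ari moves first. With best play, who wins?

Bea wins

Compute the nim-sum pairwise:
13 ⊕ 2 = 15
15 ⊕ 3 = 12
12 ⊕ 4 = 8
8 ⊕ 8 = 0
The nim-sum is 0, so this is a P-position: the player to move is in a losing position under optimal play; Ari is about to move from it and so loses — Bea wins.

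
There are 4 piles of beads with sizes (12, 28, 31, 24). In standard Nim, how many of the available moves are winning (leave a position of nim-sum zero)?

Write each in binary and XOR column by column:
  01100  (12)
  11100  (28)
  11111  (31)
  11000  (24)
  -----
  10111  (23)
The overall nim-sum is X = 23. A pile of size p has a winning move iff p XOR X < p (reduce it to p XOR X).
  12: 12 XOR 23 = 27 ≥ 12 — no move.
  28: 28 XOR 23 = 11 < 28 — winning move (to 11).
  31: 31 XOR 23 = 8 < 31 — winning move (to 8).
  24: 24 XOR 23 = 15 < 24 — winning move (to 15).
That gives 3 winning moves.

3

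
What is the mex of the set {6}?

0 is not in the set, so the mex is 0.

0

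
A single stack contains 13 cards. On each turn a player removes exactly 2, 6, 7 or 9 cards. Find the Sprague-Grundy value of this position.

2

Compute g(0), g(1), … for moves {2, 6, 7, 9}:
k:     0  1  2  3  4  5  6  7  8  9 10 11 12 13
g(k):  0  0  1  1  0  0  1  1  2  2  3  3  2  2
So g(13) = 2.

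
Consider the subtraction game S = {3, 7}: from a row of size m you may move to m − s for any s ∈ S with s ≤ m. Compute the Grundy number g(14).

1

Build the Grundy sequence with g(k) = mex{g(k−s) : s ∈ {3, 7}, s ≤ k}:
g(0) = mex{} = 0
g(1) = mex{} = 0
g(2) = mex{} = 0
g(3) = mex{0} = 1
g(4) = mex{0} = 1
g(5) = mex{0} = 1
g(6) = mex{1} = 0
g(7) = mex{0,1} = 2
g(8) = mex{0,1} = 2
g(9) = mex{0} = 1
g(10) = mex{1,2} = 0
g(11) = mex{1,2} = 0
g(12) = mex{1} = 0
g(13) = mex{0} = 1
g(14) = mex{0,2} = 1
So g(14) = 1.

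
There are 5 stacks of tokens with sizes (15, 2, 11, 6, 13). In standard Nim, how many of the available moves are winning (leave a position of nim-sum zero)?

3

Nim-sum: 15 ^ 2 ^ 11 ^ 6 ^ 13 = 13.
The overall nim-sum is X = 13. A stack of size p has a winning move iff p XOR X < p (reduce it to p XOR X).
  15: 15 XOR 13 = 2 < 15 — winning move (to 2).
  2: 2 XOR 13 = 15 ≥ 2 — no move.
  11: 11 XOR 13 = 6 < 11 — winning move (to 6).
  6: 6 XOR 13 = 11 ≥ 6 — no move.
  13: 13 XOR 13 = 0 < 13 — winning move (to 0).
That gives 3 winning moves.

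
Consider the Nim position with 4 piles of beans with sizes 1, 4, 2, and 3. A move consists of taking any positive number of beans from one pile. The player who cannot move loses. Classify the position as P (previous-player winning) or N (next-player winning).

N-position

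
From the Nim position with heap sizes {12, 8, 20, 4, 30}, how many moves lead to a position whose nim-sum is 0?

Nim-sum: 12 ^ 8 ^ 20 ^ 4 ^ 30 = 10.
The overall nim-sum is X = 10. A heap of size p has a winning move iff p XOR X < p (reduce it to p XOR X).
  12: 12 XOR 10 = 6 < 12 — winning move (to 6).
  8: 8 XOR 10 = 2 < 8 — winning move (to 2).
  20: 20 XOR 10 = 30 ≥ 20 — no move.
  4: 4 XOR 10 = 14 ≥ 4 — no move.
  30: 30 XOR 10 = 20 < 30 — winning move (to 20).
That gives 3 winning moves.

3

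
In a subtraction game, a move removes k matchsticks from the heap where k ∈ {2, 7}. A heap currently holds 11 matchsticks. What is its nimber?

Compute g(0), g(1), … for moves {2, 7}:
k:     0  1  2  3  4  5  6  7  8  9 10 11
g(k):  0  0  1  1  0  0  1  1  2  0  0  1
So g(11) = 1.

1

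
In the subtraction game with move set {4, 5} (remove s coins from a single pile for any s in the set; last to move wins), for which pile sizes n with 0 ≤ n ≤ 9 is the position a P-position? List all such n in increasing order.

0, 1, 2, 3, 9

Build the Grundy sequence with g(k) = mex{g(k−s) : s ∈ {4, 5}, s ≤ k}:
k:     0  1  2  3  4  5  6  7  8  9
g(k):  0  0  0  0  1  1  1  1  2  0
The P-positions (g = 0) in 0..9 are 0, 1, 2, 3, 9.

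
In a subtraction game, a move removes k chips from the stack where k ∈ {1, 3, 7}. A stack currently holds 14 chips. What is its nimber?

Build the Grundy sequence with g(k) = mex{g(k−s) : s ∈ {1, 3, 7}, s ≤ k}:
k:     0  1  2  3  4  5  6  7  8  9 10 11 12 13 14
g(k):  0  1  0  1  0  1  0  1  0  1  0  1  0  1  0
So g(14) = 0.

0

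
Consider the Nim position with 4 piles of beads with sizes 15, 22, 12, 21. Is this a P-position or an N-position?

P-position

Nim-sum: 15 ^ 22 ^ 12 ^ 21 = 0.
The nim-sum is 0, so this is a P-position: the player to move is in a losing position under optimal play.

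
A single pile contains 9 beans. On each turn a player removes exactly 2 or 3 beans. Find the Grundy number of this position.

2

Build the Grundy sequence with g(k) = mex{g(k−s) : s ∈ {2, 3}, s ≤ k}:
k:     0  1  2  3  4  5  6  7  8  9
g(k):  0  0  1  1  2  0  0  1  1  2
So g(9) = 2.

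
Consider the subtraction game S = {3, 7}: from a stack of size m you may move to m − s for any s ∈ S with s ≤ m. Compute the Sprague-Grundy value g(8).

Grundy values for subtraction set {3, 7}:
g(0) = mex{} = 0
g(1) = mex{} = 0
g(2) = mex{} = 0
g(3) = mex{0} = 1
g(4) = mex{0} = 1
g(5) = mex{0} = 1
g(6) = mex{1} = 0
g(7) = mex{0,1} = 2
g(8) = mex{0,1} = 2
So g(8) = 2.

2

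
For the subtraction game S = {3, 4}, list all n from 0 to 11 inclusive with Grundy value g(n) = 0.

Grundy values for subtraction set {3, 4}:
k:     0  1  2  3  4  5  6  7  8  9 10 11
g(k):  0  0  0  1  1  1  2  0  0  0  1  1
The P-positions (g = 0) in 0..11 are 0, 1, 2, 7, 8, 9.

0, 1, 2, 7, 8, 9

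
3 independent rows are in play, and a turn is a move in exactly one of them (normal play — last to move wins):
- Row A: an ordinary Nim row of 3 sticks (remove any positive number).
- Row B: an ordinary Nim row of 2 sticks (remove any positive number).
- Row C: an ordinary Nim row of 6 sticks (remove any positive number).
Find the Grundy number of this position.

7

Row A is a plain Nim row of size 3, so its Grundy value is 3.
Row B is a plain Nim row of size 2, so its Grundy value is 2.
Row C is a plain Nim row of size 6, so its Grundy value is 6.
By the Sprague-Grundy theorem, the Grundy value of a sum of independent games is the XOR of the component values.
Combined value = 3 XOR 2 XOR 6 = 7.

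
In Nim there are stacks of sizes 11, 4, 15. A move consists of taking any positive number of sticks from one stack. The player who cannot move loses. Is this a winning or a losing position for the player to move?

Bitwise XOR of the heap sizes:
  1011  (11)
  0100  (4)
  1111  (15)
  ----
  0000  (0)
The nim-sum is 0, so this is a P-position: the player to move is in a losing position under optimal play.

Losing position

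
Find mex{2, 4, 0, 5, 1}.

3

The values 0, 1, 2 are all present; 3 is the first non-negative integer missing from the set.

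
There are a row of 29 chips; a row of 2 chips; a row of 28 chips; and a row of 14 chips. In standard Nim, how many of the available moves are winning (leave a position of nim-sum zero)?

3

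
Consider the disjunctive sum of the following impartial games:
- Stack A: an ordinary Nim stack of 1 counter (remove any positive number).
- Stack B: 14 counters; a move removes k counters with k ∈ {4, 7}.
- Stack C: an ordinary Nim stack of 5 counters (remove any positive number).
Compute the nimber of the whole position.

Stack A is a plain Nim stack of size 1, so its Grundy value is 1.
Grundy values for stack B (subtraction set {4, 7}):
g(0) = mex{} = 0
g(1) = mex{} = 0
g(2) = mex{} = 0
g(3) = mex{} = 0
g(4) = mex{0} = 1
g(5) = mex{0} = 1
g(6) = mex{0} = 1
g(7) = mex{0} = 1
g(8) = mex{0,1} = 2
g(9) = mex{0,1} = 2
g(10) = mex{0,1} = 2
g(11) = mex{1} = 0
g(12) = mex{1,2} = 0
g(13) = mex{1,2} = 0
g(14) = mex{1,2} = 0
So g(14) = 0.
Stack C is a plain Nim stack of size 5, so its Grundy value is 5.
By the Sprague-Grundy theorem, the Grundy value of a sum of independent games is the XOR of the component values.
Combined value = 1 XOR 0 XOR 5 = 4.

4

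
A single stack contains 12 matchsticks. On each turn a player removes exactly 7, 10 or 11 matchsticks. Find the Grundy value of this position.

1

Compute g(0), g(1), … for moves {7, 10, 11}:
g(0) = mex{} = 0
g(1) = mex{} = 0
g(2) = mex{} = 0
g(3) = mex{} = 0
g(4) = mex{} = 0
g(5) = mex{} = 0
g(6) = mex{} = 0
g(7) = mex{0} = 1
g(8) = mex{0} = 1
g(9) = mex{0} = 1
g(10) = mex{0} = 1
g(11) = mex{0} = 1
g(12) = mex{0} = 1
So g(12) = 1.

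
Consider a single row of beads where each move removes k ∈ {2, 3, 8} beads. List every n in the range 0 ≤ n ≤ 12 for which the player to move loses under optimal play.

0, 1, 5, 6, 10, 11

Grundy values for subtraction set {2, 3, 8}:
k:     0  1  2  3  4  5  6  7  8  9 10 11 12
g(k):  0  0  1  1  2  0  0  1  1  2  0  0  1
The P-positions (g = 0) in 0..12 are 0, 1, 5, 6, 10, 11.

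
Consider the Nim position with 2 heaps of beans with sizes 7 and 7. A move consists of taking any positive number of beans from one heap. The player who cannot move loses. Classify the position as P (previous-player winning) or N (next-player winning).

P-position

Nim-sum: 7 XOR 7 = 0.
The nim-sum is 0, so this is a P-position: the player to move is in a losing position under optimal play.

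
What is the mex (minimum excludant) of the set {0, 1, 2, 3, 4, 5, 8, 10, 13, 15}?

6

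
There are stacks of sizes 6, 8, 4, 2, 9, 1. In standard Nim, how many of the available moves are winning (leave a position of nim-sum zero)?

Compute the nim-sum pairwise:
6 ^ 8 = 14
14 ^ 4 = 10
10 ^ 2 = 8
8 ^ 9 = 1
1 ^ 1 = 0
The nim-sum is already 0, so every move leaves a nonzero nim-sum — there are no winning moves.

0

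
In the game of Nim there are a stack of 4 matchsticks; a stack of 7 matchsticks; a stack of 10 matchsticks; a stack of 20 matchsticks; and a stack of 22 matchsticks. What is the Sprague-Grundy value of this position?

11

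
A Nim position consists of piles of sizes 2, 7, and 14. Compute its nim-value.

11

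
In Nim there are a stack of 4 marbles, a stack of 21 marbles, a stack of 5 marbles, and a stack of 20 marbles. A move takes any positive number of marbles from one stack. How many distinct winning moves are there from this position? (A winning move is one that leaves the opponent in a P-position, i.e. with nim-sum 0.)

Nim-sum: 4 ⊕ 21 ⊕ 5 ⊕ 20 = 0.
The nim-sum is already 0, so every move leaves a nonzero nim-sum — there are no winning moves.

0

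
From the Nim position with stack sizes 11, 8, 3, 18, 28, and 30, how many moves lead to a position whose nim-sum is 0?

3

Nim-sum: 11 XOR 8 XOR 3 XOR 18 XOR 28 XOR 30 = 16.
The overall nim-sum is X = 16. A stack of size p has a winning move iff p XOR X < p (reduce it to p XOR X).
  11: 11 XOR 16 = 27 ≥ 11 — no move.
  8: 8 XOR 16 = 24 ≥ 8 — no move.
  3: 3 XOR 16 = 19 ≥ 3 — no move.
  18: 18 XOR 16 = 2 < 18 — winning move (to 2).
  28: 28 XOR 16 = 12 < 28 — winning move (to 12).
  30: 30 XOR 16 = 14 < 30 — winning move (to 14).
That gives 3 winning moves.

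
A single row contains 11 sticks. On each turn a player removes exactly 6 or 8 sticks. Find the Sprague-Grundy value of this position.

1

Compute g(0), g(1), … for moves {6, 8}:
g(0) = mex{} = 0
g(1) = mex{} = 0
g(2) = mex{} = 0
g(3) = mex{} = 0
g(4) = mex{} = 0
g(5) = mex{} = 0
g(6) = mex{0} = 1
g(7) = mex{0} = 1
g(8) = mex{0} = 1
g(9) = mex{0} = 1
g(10) = mex{0} = 1
g(11) = mex{0} = 1
So g(11) = 1.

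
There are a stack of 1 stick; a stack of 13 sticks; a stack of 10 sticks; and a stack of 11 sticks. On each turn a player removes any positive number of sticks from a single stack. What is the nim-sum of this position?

Nim-sum: 1 ⊕ 13 ⊕ 10 ⊕ 11 = 13.

13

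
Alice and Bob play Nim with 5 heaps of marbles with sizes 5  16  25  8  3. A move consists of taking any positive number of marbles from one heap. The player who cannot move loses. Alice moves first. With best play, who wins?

Alice wins

In binary:
  00101  (5)
  10000  (16)
  11001  (25)
  01000  (8)
  00011  (3)
  -----
  00111  (7)
The nim-sum is 7 ≠ 0, so this is an N-position: the player to move can win; Alice has a winning move.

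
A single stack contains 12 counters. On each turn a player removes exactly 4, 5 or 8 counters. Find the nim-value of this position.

0

Build the Grundy sequence with g(k) = mex{g(k−s) : s ∈ {4, 5, 8}, s ≤ k}:
k:     0  1  2  3  4  5  6  7  8  9 10 11 12
g(k):  0  0  0  0  1  1  1  1  2  2  2  2  0
So g(12) = 0.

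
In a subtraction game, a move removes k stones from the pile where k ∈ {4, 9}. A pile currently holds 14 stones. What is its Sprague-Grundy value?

0

Grundy values for subtraction set {4, 9}:
g(0) = mex{} = 0
g(1) = mex{} = 0
g(2) = mex{} = 0
g(3) = mex{} = 0
g(4) = mex{0} = 1
g(5) = mex{0} = 1
g(6) = mex{0} = 1
g(7) = mex{0} = 1
g(8) = mex{1} = 0
g(9) = mex{0,1} = 2
g(10) = mex{0,1} = 2
g(11) = mex{0,1} = 2
g(12) = mex{0} = 1
g(13) = mex{1,2} = 0
g(14) = mex{1,2} = 0
So g(14) = 0.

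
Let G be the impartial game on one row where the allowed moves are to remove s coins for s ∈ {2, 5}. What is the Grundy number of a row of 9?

1

Build the Grundy sequence with g(k) = mex{g(k−s) : s ∈ {2, 5}, s ≤ k}:
k:     0  1  2  3  4  5  6  7  8  9
g(k):  0  0  1  1  0  2  1  0  0  1
So g(9) = 1.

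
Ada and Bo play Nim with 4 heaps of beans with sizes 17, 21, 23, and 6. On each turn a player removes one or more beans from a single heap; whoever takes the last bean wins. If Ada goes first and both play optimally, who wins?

Ada wins

Compute the nim-sum pairwise:
17 XOR 21 = 4
4 XOR 23 = 19
19 XOR 6 = 21
The nim-sum is 21 ≠ 0, so this is an N-position: the player to move can win; Ada has a winning move.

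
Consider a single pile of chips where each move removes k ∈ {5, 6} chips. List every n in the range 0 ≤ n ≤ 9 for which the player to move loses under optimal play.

0, 1, 2, 3, 4

Grundy values for subtraction set {5, 6}:
k:     0  1  2  3  4  5  6  7  8  9
g(k):  0  0  0  0  0  1  1  1  1  1
The P-positions (g = 0) in 0..9 are 0, 1, 2, 3, 4.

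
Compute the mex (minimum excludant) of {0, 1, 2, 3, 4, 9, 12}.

The values 0, 1, 2, 3, 4 are all present; 5 is the first non-negative integer missing from the set.

5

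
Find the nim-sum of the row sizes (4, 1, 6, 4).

7

Compute the nim-sum pairwise:
4 ^ 1 = 5
5 ^ 6 = 3
3 ^ 4 = 7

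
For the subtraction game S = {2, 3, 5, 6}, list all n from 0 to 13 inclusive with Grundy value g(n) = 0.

0, 1, 8, 9

Grundy values for subtraction set {2, 3, 5, 6}:
g(0) = mex{} = 0
g(1) = mex{} = 0
g(2) = mex{0} = 1
g(3) = mex{0} = 1
g(4) = mex{0,1} = 2
g(5) = mex{0,1} = 2
g(6) = mex{0,1,2} = 3
g(7) = mex{0,1,2} = 3
g(8) = mex{1,2,3} = 0
g(9) = mex{1,2,3} = 0
g(10) = mex{0,2,3} = 1
g(11) = mex{0,2,3} = 1
g(12) = mex{0,1,3} = 2
g(13) = mex{0,1,3} = 2
The P-positions (g = 0) in 0..13 are 0, 1, 8, 9.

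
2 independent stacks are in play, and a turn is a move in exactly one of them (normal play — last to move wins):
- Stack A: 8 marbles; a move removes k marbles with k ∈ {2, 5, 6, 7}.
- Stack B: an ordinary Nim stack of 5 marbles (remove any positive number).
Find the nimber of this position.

7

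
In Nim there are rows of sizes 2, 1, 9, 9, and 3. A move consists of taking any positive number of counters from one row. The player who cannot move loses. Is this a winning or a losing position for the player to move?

Losing position

Nim-sum: 2 ⊕ 1 ⊕ 9 ⊕ 9 ⊕ 3 = 0.
The nim-sum is 0, so this is a P-position: the player to move is in a losing position under optimal play.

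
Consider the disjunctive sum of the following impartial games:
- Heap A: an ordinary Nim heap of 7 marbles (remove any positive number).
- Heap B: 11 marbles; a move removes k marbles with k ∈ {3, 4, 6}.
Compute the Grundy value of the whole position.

Heap A is a plain Nim heap of size 7, so its Grundy value is 7.
Grundy values for heap B (subtraction set {3, 4, 6}):
g(0) = mex{} = 0
g(1) = mex{} = 0
g(2) = mex{} = 0
g(3) = mex{0} = 1
g(4) = mex{0} = 1
g(5) = mex{0} = 1
g(6) = mex{0,1} = 2
g(7) = mex{0,1} = 2
g(8) = mex{0,1} = 2
g(9) = mex{1,2} = 0
g(10) = mex{1,2} = 0
g(11) = mex{1,2} = 0
So g(11) = 0.
By the Sprague-Grundy theorem, the Grundy value of a sum of independent games is the XOR of the component values.
Combined value = 7 XOR 0 = 7.

7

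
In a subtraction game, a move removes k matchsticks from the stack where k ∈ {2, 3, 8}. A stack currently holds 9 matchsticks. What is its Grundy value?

2

Compute g(0), g(1), … for moves {2, 3, 8}:
k:     0  1  2  3  4  5  6  7  8  9
g(k):  0  0  1  1  2  0  0  1  1  2
So g(9) = 2.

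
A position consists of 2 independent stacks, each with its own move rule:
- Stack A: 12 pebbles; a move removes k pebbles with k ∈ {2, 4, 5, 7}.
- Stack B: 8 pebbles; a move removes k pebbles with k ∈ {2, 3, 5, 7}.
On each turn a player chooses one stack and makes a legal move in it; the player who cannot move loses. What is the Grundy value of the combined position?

For stack A, compute g(0), g(1), … with moves {2, 4, 5, 7}:
g(0) = mex{} = 0
g(1) = mex{} = 0
g(2) = mex{0} = 1
g(3) = mex{0} = 1
g(4) = mex{0,1} = 2
g(5) = mex{0,1} = 2
g(6) = mex{0,1,2} = 3
g(7) = mex{0,1,2} = 3
g(8) = mex{0,1,2,3} = 4
g(9) = mex{1,2,3} = 0
g(10) = mex{1,2,3,4} = 0
g(11) = mex{0,2,3} = 1
g(12) = mex{0,2,3,4} = 1
So g(12) = 1.
For stack B, compute g(0), g(1), … with moves {2, 3, 5, 7}:
k:     0  1  2  3  4  5  6  7  8
g(k):  0  0  1  1  2  2  3  3  4
So g(8) = 4.
By the Sprague-Grundy theorem, the Grundy value of a sum of independent games is the XOR of the component values.
Combined value = 1 ⊕ 4 = 5.

5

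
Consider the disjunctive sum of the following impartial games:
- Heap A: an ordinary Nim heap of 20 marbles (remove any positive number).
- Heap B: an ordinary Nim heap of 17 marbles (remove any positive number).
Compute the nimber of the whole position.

5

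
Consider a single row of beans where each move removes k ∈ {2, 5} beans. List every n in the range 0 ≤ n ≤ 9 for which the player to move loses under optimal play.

Build the Grundy sequence with g(k) = mex{g(k−s) : s ∈ {2, 5}, s ≤ k}:
g(0) = mex{} = 0
g(1) = mex{} = 0
g(2) = mex{0} = 1
g(3) = mex{0} = 1
g(4) = mex{1} = 0
g(5) = mex{0,1} = 2
g(6) = mex{0} = 1
g(7) = mex{1,2} = 0
g(8) = mex{1} = 0
g(9) = mex{0} = 1
The P-positions (g = 0) in 0..9 are 0, 1, 4, 7, 8.

0, 1, 4, 7, 8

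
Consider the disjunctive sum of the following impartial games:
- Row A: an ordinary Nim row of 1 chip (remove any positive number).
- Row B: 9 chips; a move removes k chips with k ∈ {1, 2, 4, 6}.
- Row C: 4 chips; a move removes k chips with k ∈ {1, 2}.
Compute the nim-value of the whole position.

1

Row A is a plain Nim row of size 1, so its Grundy value is 1.
Build the Grundy sequence for row B with g(k) = mex{g(k−s) : s ∈ {1, 2, 4, 6}, s ≤ k}:
k:     0  1  2  3  4  5  6  7  8  9
g(k):  0  1  2  0  1  2  3  4  0  1
So g(9) = 1.
For row C, compute g(0), g(1), … with moves {1, 2}:
g(0) = mex{} = 0
g(1) = mex{0} = 1
g(2) = mex{0,1} = 2
g(3) = mex{1,2} = 0
g(4) = mex{0,2} = 1
So g(4) = 1.
By the Sprague-Grundy theorem, the Grundy value of a sum of independent games is the XOR of the component values.
Combined value = 1 ⊕ 1 ⊕ 1 = 1.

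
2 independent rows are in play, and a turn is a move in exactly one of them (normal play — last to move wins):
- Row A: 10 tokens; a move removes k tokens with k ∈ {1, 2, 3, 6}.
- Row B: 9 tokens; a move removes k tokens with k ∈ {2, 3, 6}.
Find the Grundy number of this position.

2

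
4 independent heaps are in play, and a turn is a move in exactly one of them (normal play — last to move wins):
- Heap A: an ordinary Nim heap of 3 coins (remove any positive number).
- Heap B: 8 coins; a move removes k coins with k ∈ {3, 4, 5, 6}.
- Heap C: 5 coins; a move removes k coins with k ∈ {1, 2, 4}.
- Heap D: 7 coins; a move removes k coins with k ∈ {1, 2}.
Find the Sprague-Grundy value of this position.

2

Heap A is a plain Nim heap of size 3, so its Grundy value is 3.
Grundy values for heap B (subtraction set {3, 4, 5, 6}):
g(0) = mex{} = 0
g(1) = mex{} = 0
g(2) = mex{} = 0
g(3) = mex{0} = 1
g(4) = mex{0} = 1
g(5) = mex{0} = 1
g(6) = mex{0,1} = 2
g(7) = mex{0,1} = 2
g(8) = mex{0,1} = 2
So g(8) = 2.
For heap C, compute g(0), g(1), … with moves {1, 2, 4}:
g(0) = mex{} = 0
g(1) = mex{0} = 1
g(2) = mex{0,1} = 2
g(3) = mex{1,2} = 0
g(4) = mex{0,2} = 1
g(5) = mex{0,1} = 2
So g(5) = 2.
Build the Grundy sequence for heap D with g(k) = mex{g(k−s) : s ∈ {1, 2}, s ≤ k}:
g(0) = mex{} = 0
g(1) = mex{0} = 1
g(2) = mex{0,1} = 2
g(3) = mex{1,2} = 0
g(4) = mex{0,2} = 1
g(5) = mex{0,1} = 2
g(6) = mex{1,2} = 0
g(7) = mex{0,2} = 1
So g(7) = 1.
By the Sprague-Grundy theorem, the Grundy value of a sum of independent games is the XOR of the component values.
Combined value = 3 ⊕ 2 ⊕ 2 ⊕ 1 = 2.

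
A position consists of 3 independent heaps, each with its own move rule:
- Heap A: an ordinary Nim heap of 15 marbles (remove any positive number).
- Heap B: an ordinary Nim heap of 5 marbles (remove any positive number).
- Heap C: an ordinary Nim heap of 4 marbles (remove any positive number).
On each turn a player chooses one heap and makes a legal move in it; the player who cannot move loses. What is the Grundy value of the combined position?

14

Heap A is a plain Nim heap of size 15, so its Grundy value is 15.
Heap B is a plain Nim heap of size 5, so its Grundy value is 5.
Heap C is a plain Nim heap of size 4, so its Grundy value is 4.
The value of a disjunctive sum is the nim-sum of the parts.
Combined value = 15 XOR 5 XOR 4 = 14.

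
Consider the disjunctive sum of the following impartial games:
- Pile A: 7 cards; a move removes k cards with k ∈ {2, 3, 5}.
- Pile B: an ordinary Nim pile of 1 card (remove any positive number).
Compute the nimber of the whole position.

1

Grundy values for pile A (subtraction set {2, 3, 5}):
k:     0  1  2  3  4  5  6  7
g(k):  0  0  1  1  2  2  3  0
So g(7) = 0.
Pile B is a plain Nim pile of size 1, so its Grundy value is 1.
The value of a disjunctive sum is the nim-sum of the parts.
Combined value = 0 ⊕ 1 = 1.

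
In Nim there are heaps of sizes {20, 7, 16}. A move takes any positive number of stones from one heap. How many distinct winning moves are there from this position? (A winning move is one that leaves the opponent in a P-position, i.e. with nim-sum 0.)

Write each in binary and XOR column by column:
  10100  (20)
  00111  (7)
  10000  (16)
  -----
  00011  (3)
The overall nim-sum is X = 3. A heap of size p has a winning move iff p XOR X < p (reduce it to p XOR X).
  20: 20 XOR 3 = 23 ≥ 20 — no move.
  7: 7 XOR 3 = 4 < 7 — winning move (to 4).
  16: 16 XOR 3 = 19 ≥ 16 — no move.
That gives 1 winning move.

1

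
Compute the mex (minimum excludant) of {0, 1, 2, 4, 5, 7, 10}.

3

The values 0, 1, 2 are all present; 3 is the first non-negative integer missing from the set.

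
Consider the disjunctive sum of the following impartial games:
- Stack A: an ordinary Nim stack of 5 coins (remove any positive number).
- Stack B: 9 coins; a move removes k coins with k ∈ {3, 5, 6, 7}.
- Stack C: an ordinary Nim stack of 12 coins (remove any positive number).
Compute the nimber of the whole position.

10

Stack A is a plain Nim stack of size 5, so its Grundy value is 5.
Build the Grundy sequence for stack B with g(k) = mex{g(k−s) : s ∈ {3, 5, 6, 7}, s ≤ k}:
g(0) = mex{} = 0
g(1) = mex{} = 0
g(2) = mex{} = 0
g(3) = mex{0} = 1
g(4) = mex{0} = 1
g(5) = mex{0} = 1
g(6) = mex{0,1} = 2
g(7) = mex{0,1} = 2
g(8) = mex{0,1} = 2
g(9) = mex{0,1,2} = 3
So g(9) = 3.
Stack C is a plain Nim stack of size 12, so its Grundy value is 12.
By the Sprague-Grundy theorem, the Grundy value of a sum of independent games is the XOR of the component values.
Combined value = 5 XOR 3 XOR 12 = 10.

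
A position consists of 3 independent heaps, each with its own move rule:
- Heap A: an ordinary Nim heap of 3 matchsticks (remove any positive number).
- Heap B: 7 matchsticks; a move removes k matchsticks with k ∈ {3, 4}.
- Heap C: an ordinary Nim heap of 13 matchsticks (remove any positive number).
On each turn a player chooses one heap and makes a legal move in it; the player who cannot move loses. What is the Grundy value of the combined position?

14

Heap A is a plain Nim heap of size 3, so its Grundy value is 3.
For heap B, compute g(0), g(1), … with moves {3, 4}:
g(0) = mex{} = 0
g(1) = mex{} = 0
g(2) = mex{} = 0
g(3) = mex{0} = 1
g(4) = mex{0} = 1
g(5) = mex{0} = 1
g(6) = mex{0,1} = 2
g(7) = mex{1} = 0
So g(7) = 0.
Heap C is a plain Nim heap of size 13, so its Grundy value is 13.
The value of a disjunctive sum is the nim-sum of the parts.
Combined value = 3 ⊕ 0 ⊕ 13 = 14.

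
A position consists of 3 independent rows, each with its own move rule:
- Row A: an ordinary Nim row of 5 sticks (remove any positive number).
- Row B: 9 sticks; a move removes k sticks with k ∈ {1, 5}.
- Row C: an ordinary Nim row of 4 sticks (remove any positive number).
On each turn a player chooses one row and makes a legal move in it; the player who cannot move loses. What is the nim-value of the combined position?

0

Row A is a plain Nim row of size 5, so its Grundy value is 5.
Grundy values for row B (subtraction set {1, 5}):
g(0) = mex{} = 0
g(1) = mex{0} = 1
g(2) = mex{1} = 0
g(3) = mex{0} = 1
g(4) = mex{1} = 0
g(5) = mex{0} = 1
g(6) = mex{1} = 0
g(7) = mex{0} = 1
g(8) = mex{1} = 0
g(9) = mex{0} = 1
So g(9) = 1.
Row C is a plain Nim row of size 4, so its Grundy value is 4.
The value of a disjunctive sum is the nim-sum of the parts.
Combined value = 5 XOR 1 XOR 4 = 0.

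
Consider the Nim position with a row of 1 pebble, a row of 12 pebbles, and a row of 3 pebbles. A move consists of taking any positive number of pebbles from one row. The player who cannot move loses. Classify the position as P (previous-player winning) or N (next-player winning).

Nim-sum: 1 XOR 12 XOR 3 = 14.
The nim-sum is 14 ≠ 0, so this is an N-position: the player to move can win.

N-position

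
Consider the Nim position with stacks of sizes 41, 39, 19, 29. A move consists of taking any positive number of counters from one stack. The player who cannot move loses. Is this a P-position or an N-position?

Bitwise XOR of the heap sizes:
  101001  (41)
  100111  (39)
  010011  (19)
  011101  (29)
  ------
  000000  (0)
The nim-sum is 0, so this is a P-position: the player to move is in a losing position under optimal play.

P-position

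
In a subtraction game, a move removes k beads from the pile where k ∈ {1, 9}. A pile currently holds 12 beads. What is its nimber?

0

Build the Grundy sequence with g(k) = mex{g(k−s) : s ∈ {1, 9}, s ≤ k}:
k:     0  1  2  3  4  5  6  7  8  9 10 11 12
g(k):  0  1  0  1  0  1  0  1  0  1  0  1  0
So g(12) = 0.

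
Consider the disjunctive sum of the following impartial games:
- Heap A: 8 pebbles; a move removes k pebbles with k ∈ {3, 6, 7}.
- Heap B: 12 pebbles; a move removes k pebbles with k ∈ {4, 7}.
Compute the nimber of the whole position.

Grundy values for heap A (subtraction set {3, 6, 7}):
g(0) = mex{} = 0
g(1) = mex{} = 0
g(2) = mex{} = 0
g(3) = mex{0} = 1
g(4) = mex{0} = 1
g(5) = mex{0} = 1
g(6) = mex{0,1} = 2
g(7) = mex{0,1} = 2
g(8) = mex{0,1} = 2
So g(8) = 2.
Build the Grundy sequence for heap B with g(k) = mex{g(k−s) : s ∈ {4, 7}, s ≤ k}:
g(0) = mex{} = 0
g(1) = mex{} = 0
g(2) = mex{} = 0
g(3) = mex{} = 0
g(4) = mex{0} = 1
g(5) = mex{0} = 1
g(6) = mex{0} = 1
g(7) = mex{0} = 1
g(8) = mex{0,1} = 2
g(9) = mex{0,1} = 2
g(10) = mex{0,1} = 2
g(11) = mex{1} = 0
g(12) = mex{1,2} = 0
So g(12) = 0.
The value of a disjunctive sum is the nim-sum of the parts.
Combined value = 2 ⊕ 0 = 2.

2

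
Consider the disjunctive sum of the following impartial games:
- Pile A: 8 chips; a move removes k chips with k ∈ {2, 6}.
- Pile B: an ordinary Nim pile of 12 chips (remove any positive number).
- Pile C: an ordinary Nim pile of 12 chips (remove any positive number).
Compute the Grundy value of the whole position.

Build the Grundy sequence for pile A with g(k) = mex{g(k−s) : s ∈ {2, 6}, s ≤ k}:
g(0) = mex{} = 0
g(1) = mex{} = 0
g(2) = mex{0} = 1
g(3) = mex{0} = 1
g(4) = mex{1} = 0
g(5) = mex{1} = 0
g(6) = mex{0} = 1
g(7) = mex{0} = 1
g(8) = mex{1} = 0
So g(8) = 0.
Pile B is a plain Nim pile of size 12, so its Grundy value is 12.
Pile C is a plain Nim pile of size 12, so its Grundy value is 12.
The value of a disjunctive sum is the nim-sum of the parts.
Combined value = 0 XOR 12 XOR 12 = 0.

0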